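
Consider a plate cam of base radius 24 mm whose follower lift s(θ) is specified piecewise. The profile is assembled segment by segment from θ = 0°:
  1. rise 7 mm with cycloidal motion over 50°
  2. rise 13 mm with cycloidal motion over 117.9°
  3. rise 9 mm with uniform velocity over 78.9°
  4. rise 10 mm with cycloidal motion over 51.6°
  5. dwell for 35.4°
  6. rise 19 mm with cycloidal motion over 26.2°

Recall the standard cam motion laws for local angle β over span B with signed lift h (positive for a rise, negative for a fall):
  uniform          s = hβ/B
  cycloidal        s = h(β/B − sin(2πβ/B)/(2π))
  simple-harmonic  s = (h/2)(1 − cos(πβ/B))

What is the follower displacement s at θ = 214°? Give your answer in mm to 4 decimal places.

seg 1 [0°–50°] cycloidal, h=7: full span → s += 7 → s = 7.0000
seg 2 [50°–167.9°] cycloidal, h=13: full span → s += 13 → s = 20.0000
seg 3 [167.9°–246.8°] uniform, h=9: θ=214° here. β=46.1, B=78.9. 9·46.1/78.9 = 5.2586 → s = 25.2586

25.2586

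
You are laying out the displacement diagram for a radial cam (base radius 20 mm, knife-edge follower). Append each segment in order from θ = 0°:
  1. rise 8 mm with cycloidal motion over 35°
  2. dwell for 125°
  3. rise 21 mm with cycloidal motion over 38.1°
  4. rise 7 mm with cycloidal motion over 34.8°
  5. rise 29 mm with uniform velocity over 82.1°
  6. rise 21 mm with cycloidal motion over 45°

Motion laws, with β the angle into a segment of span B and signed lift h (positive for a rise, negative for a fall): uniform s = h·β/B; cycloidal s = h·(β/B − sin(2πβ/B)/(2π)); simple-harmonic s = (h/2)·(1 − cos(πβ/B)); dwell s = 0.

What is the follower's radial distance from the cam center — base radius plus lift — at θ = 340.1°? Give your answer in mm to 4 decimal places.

seg 1 [0°–35°] cycloidal, h=8: full span → s += 8 → s = 8.0000
seg 2 [35°–160°] dwell: s stays 8.0000
seg 3 [160°–198.1°] cycloidal, h=21: full span → s += 21 → s = 29.0000
seg 4 [198.1°–232.9°] cycloidal, h=7: full span → s += 7 → s = 36.0000
seg 5 [232.9°–315°] uniform, h=29: full span → s += 29 → s = 65.0000
seg 6 [315°–360°] cycloidal, h=21: θ=340.1° here. β=25.1, B=45. 21·(0.5578 − sin(2π·0.5578)/(2π)) = 12.9002 → s = 77.9002
radial distance = base radius + s = 20 + 77.9002 = 97.9002

97.9002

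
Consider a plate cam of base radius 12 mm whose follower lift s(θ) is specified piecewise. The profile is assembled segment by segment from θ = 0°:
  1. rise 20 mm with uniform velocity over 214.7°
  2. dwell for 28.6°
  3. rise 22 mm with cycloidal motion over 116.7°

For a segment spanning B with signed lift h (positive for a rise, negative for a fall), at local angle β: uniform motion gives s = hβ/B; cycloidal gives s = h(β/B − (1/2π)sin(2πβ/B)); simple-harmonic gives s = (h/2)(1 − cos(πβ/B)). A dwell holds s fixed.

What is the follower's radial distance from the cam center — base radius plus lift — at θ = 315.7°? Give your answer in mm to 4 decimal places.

seg 1 [0°–214.7°] uniform, h=20: full span → s += 20 → s = 20.0000
seg 2 [214.7°–243.3°] dwell: s stays 20.0000
seg 3 [243.3°–360°] cycloidal, h=22: θ=315.7° here. β=72.4, B=116.7. 22·(0.6204 − sin(2π·0.6204)/(2π)) = 16.0519 → s = 36.0519
radial distance = base radius + s = 12 + 36.0519 = 48.0519

48.0519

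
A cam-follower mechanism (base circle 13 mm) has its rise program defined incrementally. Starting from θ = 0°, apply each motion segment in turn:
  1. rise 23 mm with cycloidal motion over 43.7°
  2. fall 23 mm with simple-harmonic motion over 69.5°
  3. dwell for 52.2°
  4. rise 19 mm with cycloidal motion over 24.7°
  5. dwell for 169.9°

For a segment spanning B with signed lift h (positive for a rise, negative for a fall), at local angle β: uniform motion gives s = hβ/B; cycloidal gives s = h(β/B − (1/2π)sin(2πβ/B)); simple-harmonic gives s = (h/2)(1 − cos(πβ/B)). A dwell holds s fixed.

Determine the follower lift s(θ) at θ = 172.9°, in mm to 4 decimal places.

seg 1 [0°–43.7°] cycloidal, h=23: full span → s += 23 → s = 23.0000
seg 2 [43.7°–113.2°] simple-harmonic, h=-23: full span → s += -23 → s = 0.0000
seg 3 [113.2°–165.4°] dwell: s stays 0.0000
seg 4 [165.4°–190.1°] cycloidal, h=19: θ=172.9° here. β=7.5, B=24.7. 19·(0.3036 − sin(2π·0.3036)/(2π)) = 2.9154 → s = 2.9154

2.9154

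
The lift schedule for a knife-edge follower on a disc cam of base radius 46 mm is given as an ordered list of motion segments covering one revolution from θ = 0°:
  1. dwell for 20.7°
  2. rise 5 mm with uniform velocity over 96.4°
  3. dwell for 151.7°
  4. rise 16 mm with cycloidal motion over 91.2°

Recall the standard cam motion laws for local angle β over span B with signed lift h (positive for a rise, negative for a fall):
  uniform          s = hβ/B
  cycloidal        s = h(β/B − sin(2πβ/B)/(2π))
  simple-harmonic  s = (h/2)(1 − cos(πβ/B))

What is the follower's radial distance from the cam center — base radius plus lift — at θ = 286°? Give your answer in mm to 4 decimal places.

seg 1 [0°–20.7°] dwell: s stays 0.0000
seg 2 [20.7°–117.1°] uniform, h=5: full span → s += 5 → s = 5.0000
seg 3 [117.1°–268.8°] dwell: s stays 5.0000
seg 4 [268.8°–360°] cycloidal, h=16: θ=286° here. β=17.2, B=91.2. 16·(0.1886 − sin(2π·0.1886)/(2π)) = 0.6582 → s = 5.6582
radial distance = base radius + s = 46 + 5.6582 = 51.6582

51.6582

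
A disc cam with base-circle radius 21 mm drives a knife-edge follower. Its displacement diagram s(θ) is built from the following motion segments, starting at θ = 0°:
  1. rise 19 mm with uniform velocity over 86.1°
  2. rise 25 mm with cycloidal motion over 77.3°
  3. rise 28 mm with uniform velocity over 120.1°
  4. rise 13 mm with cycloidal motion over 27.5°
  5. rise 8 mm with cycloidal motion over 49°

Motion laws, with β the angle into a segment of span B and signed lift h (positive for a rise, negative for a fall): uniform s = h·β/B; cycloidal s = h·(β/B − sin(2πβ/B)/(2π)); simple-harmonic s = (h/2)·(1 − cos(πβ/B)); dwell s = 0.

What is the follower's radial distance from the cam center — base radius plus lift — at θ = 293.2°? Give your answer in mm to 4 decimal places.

seg 1 [0°–86.1°] uniform, h=19: full span → s += 19 → s = 19.0000
seg 2 [86.1°–163.4°] cycloidal, h=25: full span → s += 25 → s = 44.0000
seg 3 [163.4°–283.5°] uniform, h=28: full span → s += 28 → s = 72.0000
seg 4 [283.5°–311°] cycloidal, h=13: θ=293.2° here. β=9.7, B=27.5. 13·(0.3527 − sin(2π·0.3527)/(2π)) = 2.9327 → s = 74.9327
radial distance = base radius + s = 21 + 74.9327 = 95.9327

95.9327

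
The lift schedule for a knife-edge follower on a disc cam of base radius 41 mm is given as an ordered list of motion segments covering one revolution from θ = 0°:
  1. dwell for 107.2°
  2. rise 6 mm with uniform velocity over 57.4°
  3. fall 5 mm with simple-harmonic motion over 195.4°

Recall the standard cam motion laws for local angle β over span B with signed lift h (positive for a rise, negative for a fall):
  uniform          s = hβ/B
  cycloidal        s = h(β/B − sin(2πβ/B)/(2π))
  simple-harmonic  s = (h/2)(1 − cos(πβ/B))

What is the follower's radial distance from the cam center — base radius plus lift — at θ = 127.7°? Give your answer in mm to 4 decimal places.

seg 1 [0°–107.2°] dwell: s stays 0.0000
seg 2 [107.2°–164.6°] uniform, h=6: θ=127.7° here. β=20.5, B=57.4. 6·20.5/57.4 = 2.1429 → s = 2.1429
radial distance = base radius + s = 41 + 2.1429 = 43.1429

43.1429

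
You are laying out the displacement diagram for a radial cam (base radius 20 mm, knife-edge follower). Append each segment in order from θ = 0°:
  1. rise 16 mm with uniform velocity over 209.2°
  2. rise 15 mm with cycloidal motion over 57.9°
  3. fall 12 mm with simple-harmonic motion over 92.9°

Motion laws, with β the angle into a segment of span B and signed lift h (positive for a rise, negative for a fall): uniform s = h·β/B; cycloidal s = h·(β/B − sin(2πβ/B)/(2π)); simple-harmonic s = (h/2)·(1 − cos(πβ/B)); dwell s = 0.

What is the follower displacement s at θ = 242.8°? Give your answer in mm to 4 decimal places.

seg 1 [0°–209.2°] uniform, h=16: full span → s += 16 → s = 16.0000
seg 2 [209.2°–267.1°] cycloidal, h=15: θ=242.8° here. β=33.6, B=57.9. 15·(0.5803 − sin(2π·0.5803)/(2π)) = 9.8588 → s = 25.8588

25.8588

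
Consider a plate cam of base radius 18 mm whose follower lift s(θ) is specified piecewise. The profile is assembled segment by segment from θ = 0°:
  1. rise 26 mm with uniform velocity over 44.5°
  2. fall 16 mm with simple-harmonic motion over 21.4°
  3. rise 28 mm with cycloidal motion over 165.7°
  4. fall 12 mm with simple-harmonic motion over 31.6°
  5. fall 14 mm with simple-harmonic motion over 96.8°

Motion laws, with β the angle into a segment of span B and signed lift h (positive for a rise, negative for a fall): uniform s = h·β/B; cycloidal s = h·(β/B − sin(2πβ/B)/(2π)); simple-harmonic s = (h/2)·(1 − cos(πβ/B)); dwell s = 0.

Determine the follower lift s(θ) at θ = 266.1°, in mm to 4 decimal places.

seg 1 [0°–44.5°] uniform, h=26: full span → s += 26 → s = 26.0000
seg 2 [44.5°–65.9°] simple-harmonic, h=-16: full span → s += -16 → s = 10.0000
seg 3 [65.9°–231.6°] cycloidal, h=28: full span → s += 28 → s = 38.0000
seg 4 [231.6°–263.2°] simple-harmonic, h=-12: full span → s += -12 → s = 26.0000
seg 5 [263.2°–360°] simple-harmonic, h=-14: θ=266.1° here. β=2.9, B=96.8. -14/2·(1 − cos(π·0.0300)) = -0.0310 → s = 25.9690

25.9690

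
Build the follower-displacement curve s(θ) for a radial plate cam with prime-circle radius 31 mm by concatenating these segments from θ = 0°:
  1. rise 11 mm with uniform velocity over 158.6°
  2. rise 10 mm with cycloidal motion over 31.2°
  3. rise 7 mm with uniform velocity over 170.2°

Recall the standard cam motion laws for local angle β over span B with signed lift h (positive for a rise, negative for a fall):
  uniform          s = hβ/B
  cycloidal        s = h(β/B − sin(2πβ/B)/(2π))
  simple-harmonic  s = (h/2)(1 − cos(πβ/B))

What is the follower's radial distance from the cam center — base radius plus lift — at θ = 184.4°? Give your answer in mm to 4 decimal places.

seg 1 [0°–158.6°] uniform, h=11: full span → s += 11 → s = 11.0000
seg 2 [158.6°–189.8°] cycloidal, h=10: θ=184.4° here. β=25.8, B=31.2. 10·(0.8269 − sin(2π·0.8269)/(2π)) = 9.6785 → s = 20.6785
radial distance = base radius + s = 31 + 20.6785 = 51.6785

51.6785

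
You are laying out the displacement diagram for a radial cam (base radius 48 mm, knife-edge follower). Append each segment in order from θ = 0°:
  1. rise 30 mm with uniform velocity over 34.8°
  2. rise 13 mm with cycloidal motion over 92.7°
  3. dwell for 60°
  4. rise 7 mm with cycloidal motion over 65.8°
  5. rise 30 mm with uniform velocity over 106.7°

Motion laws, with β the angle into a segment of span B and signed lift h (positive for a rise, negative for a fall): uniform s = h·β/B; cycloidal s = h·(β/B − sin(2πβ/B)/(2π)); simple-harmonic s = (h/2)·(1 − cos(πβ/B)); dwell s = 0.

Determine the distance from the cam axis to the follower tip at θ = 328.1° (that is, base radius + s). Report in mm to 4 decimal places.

seg 1 [0°–34.8°] uniform, h=30: full span → s += 30 → s = 30.0000
seg 2 [34.8°–127.5°] cycloidal, h=13: full span → s += 13 → s = 43.0000
seg 3 [127.5°–187.5°] dwell: s stays 43.0000
seg 4 [187.5°–253.3°] cycloidal, h=7: full span → s += 7 → s = 50.0000
seg 5 [253.3°–360°] uniform, h=30: θ=328.1° here. β=74.8, B=106.7. 30·74.8/106.7 = 21.0309 → s = 71.0309
radial distance = base radius + s = 48 + 71.0309 = 119.0309

119.0309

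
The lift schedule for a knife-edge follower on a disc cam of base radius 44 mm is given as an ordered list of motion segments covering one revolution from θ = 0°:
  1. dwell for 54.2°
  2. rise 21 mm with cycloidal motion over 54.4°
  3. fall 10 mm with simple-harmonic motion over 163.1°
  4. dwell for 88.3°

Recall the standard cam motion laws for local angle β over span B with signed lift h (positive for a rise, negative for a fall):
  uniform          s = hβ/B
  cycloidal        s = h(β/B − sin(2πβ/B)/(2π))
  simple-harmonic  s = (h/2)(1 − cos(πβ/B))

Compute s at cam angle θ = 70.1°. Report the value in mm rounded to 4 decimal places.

seg 1 [0°–54.2°] dwell: s stays 0.0000
seg 2 [54.2°–108.6°] cycloidal, h=21: θ=70.1° here. β=15.9, B=54.4. 21·(0.2923 − sin(2π·0.2923)/(2π)) = 2.9129 → s = 2.9129

2.9129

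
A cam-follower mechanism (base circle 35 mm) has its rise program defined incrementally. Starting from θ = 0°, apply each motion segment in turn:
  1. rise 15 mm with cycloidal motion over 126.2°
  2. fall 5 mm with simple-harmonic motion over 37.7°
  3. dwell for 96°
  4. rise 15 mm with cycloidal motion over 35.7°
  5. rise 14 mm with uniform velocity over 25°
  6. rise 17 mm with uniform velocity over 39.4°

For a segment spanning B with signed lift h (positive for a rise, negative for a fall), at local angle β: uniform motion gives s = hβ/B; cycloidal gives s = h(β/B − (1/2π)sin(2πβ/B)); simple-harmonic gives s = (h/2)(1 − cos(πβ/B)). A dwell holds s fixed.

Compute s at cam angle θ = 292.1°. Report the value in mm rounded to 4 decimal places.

seg 1 [0°–126.2°] cycloidal, h=15: full span → s += 15 → s = 15.0000
seg 2 [126.2°–163.9°] simple-harmonic, h=-5: full span → s += -5 → s = 10.0000
seg 3 [163.9°–259.9°] dwell: s stays 10.0000
seg 4 [259.9°–295.6°] cycloidal, h=15: θ=292.1° here. β=32.2, B=35.7. 15·(0.9020 − sin(2π·0.9020)/(2π)) = 14.9087 → s = 24.9087

24.9087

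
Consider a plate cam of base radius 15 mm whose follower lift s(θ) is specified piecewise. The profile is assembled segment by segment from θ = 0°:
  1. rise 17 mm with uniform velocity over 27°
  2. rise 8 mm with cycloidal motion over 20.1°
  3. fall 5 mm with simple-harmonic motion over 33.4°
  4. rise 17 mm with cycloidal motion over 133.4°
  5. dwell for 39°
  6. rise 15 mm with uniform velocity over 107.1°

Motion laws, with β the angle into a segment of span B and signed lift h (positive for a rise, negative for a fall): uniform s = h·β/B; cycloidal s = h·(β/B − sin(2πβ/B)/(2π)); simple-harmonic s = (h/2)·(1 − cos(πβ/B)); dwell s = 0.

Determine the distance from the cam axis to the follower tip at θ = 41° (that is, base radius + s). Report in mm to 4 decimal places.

seg 1 [0°–27°] uniform, h=17: full span → s += 17 → s = 17.0000
seg 2 [27°–47.1°] cycloidal, h=8: θ=41° here. β=14, B=20.1. 8·(0.6965 − sin(2π·0.6965)/(2π)) = 6.7742 → s = 23.7742
radial distance = base radius + s = 15 + 23.7742 = 38.7742

38.7742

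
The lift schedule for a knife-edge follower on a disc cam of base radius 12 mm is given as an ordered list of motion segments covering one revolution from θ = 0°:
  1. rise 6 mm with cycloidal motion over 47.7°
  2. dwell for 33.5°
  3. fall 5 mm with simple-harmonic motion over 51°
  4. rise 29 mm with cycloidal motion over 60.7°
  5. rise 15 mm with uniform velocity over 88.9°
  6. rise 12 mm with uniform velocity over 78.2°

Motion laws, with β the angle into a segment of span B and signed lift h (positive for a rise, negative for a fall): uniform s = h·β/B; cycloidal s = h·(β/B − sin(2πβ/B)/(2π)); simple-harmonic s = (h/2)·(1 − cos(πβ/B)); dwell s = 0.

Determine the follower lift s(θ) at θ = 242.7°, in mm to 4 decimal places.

seg 1 [0°–47.7°] cycloidal, h=6: full span → s += 6 → s = 6.0000
seg 2 [47.7°–81.2°] dwell: s stays 6.0000
seg 3 [81.2°–132.2°] simple-harmonic, h=-5: full span → s += -5 → s = 1.0000
seg 4 [132.2°–192.9°] cycloidal, h=29: full span → s += 29 → s = 30.0000
seg 5 [192.9°–281.8°] uniform, h=15: θ=242.7° here. β=49.8, B=88.9. 15·49.8/88.9 = 8.4027 → s = 38.4027

38.4027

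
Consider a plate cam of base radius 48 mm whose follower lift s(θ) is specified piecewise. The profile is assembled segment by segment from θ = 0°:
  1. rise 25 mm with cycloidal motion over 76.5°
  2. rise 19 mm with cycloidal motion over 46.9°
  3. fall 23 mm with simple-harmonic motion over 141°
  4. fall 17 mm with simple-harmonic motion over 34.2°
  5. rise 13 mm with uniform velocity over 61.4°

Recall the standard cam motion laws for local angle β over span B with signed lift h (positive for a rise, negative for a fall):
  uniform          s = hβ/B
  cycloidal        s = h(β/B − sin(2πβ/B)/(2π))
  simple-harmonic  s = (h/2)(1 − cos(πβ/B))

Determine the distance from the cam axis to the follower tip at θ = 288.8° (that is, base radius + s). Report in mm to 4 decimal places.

seg 1 [0°–76.5°] cycloidal, h=25: full span → s += 25 → s = 25.0000
seg 2 [76.5°–123.4°] cycloidal, h=19: full span → s += 19 → s = 44.0000
seg 3 [123.4°–264.4°] simple-harmonic, h=-23: full span → s += -23 → s = 21.0000
seg 4 [264.4°–298.6°] simple-harmonic, h=-17: θ=288.8° here. β=24.4, B=34.2. -17/2·(1 − cos(π·0.7135)) = -13.7822 → s = 7.2178
radial distance = base radius + s = 48 + 7.2178 = 55.2178

55.2178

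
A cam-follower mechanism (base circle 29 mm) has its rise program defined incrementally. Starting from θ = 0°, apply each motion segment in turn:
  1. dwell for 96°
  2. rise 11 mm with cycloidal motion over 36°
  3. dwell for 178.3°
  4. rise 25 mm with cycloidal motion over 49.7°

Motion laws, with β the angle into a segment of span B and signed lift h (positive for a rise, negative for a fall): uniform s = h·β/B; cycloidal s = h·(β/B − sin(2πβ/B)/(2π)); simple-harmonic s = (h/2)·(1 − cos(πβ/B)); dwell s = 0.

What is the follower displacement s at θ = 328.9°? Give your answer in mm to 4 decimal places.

seg 1 [0°–96°] dwell: s stays 0.0000
seg 2 [96°–132°] cycloidal, h=11: full span → s += 11 → s = 11.0000
seg 3 [132°–310.3°] dwell: s stays 11.0000
seg 4 [310.3°–360°] cycloidal, h=25: θ=328.9° here. β=18.6, B=49.7. 25·(0.3742 − sin(2π·0.3742)/(2π)) = 6.5293 → s = 17.5293

17.5293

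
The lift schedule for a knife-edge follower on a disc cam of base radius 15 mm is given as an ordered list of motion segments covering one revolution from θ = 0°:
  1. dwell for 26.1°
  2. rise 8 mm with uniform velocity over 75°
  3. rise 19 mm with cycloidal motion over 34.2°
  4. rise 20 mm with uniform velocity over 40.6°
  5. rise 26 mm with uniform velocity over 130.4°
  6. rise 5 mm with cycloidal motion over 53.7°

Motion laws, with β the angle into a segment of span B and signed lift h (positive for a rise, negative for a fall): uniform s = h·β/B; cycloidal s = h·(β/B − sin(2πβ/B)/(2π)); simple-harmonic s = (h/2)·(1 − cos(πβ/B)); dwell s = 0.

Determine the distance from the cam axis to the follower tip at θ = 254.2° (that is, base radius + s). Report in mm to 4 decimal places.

seg 1 [0°–26.1°] dwell: s stays 0.0000
seg 2 [26.1°–101.1°] uniform, h=8: full span → s += 8 → s = 8.0000
seg 3 [101.1°–135.3°] cycloidal, h=19: full span → s += 19 → s = 27.0000
seg 4 [135.3°–175.9°] uniform, h=20: full span → s += 20 → s = 47.0000
seg 5 [175.9°–306.3°] uniform, h=26: θ=254.2° here. β=78.3, B=130.4. 26·78.3/130.4 = 15.6120 → s = 62.6120
radial distance = base radius + s = 15 + 62.6120 = 77.6120

77.6120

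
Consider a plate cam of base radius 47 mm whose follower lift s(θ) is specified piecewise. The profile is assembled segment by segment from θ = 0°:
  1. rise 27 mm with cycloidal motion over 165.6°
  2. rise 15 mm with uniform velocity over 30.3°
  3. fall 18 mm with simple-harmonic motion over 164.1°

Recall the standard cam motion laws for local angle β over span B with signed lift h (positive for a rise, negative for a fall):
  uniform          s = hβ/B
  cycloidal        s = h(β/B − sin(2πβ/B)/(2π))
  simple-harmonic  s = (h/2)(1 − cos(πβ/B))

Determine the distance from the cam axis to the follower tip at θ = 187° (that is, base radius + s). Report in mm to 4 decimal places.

seg 1 [0°–165.6°] cycloidal, h=27: full span → s += 27 → s = 27.0000
seg 2 [165.6°–195.9°] uniform, h=15: θ=187° here. β=21.4, B=30.3. 15·21.4/30.3 = 10.5941 → s = 37.5941
radial distance = base radius + s = 47 + 37.5941 = 84.5941

84.5941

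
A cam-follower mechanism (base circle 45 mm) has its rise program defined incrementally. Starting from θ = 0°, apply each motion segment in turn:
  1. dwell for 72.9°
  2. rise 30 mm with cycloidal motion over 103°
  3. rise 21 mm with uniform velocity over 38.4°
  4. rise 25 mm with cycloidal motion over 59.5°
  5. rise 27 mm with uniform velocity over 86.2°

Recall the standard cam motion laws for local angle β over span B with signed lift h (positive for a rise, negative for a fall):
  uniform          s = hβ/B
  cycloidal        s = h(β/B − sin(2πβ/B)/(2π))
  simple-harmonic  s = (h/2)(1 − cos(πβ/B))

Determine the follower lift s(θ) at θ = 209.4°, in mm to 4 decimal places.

seg 1 [0°–72.9°] dwell: s stays 0.0000
seg 2 [72.9°–175.9°] cycloidal, h=30: full span → s += 30 → s = 30.0000
seg 3 [175.9°–214.3°] uniform, h=21: θ=209.4° here. β=33.5, B=38.4. 21·33.5/38.4 = 18.3203 → s = 48.3203

48.3203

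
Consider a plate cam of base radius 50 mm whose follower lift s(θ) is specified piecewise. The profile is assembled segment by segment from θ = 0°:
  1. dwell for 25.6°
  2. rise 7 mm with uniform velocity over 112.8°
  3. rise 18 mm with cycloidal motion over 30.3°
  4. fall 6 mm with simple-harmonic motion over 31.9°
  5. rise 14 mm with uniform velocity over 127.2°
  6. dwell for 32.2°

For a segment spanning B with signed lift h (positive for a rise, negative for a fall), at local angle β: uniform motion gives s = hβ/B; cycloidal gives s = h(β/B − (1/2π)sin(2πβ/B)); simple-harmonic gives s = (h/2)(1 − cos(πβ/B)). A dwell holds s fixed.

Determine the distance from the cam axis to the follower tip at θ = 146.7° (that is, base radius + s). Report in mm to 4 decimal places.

seg 1 [0°–25.6°] dwell: s stays 0.0000
seg 2 [25.6°–138.4°] uniform, h=7: full span → s += 7 → s = 7.0000
seg 3 [138.4°–168.7°] cycloidal, h=18: θ=146.7° here. β=8.3, B=30.3. 18·(0.2739 − sin(2π·0.2739)/(2π)) = 2.0982 → s = 9.0982
radial distance = base radius + s = 50 + 9.0982 = 59.0982

59.0982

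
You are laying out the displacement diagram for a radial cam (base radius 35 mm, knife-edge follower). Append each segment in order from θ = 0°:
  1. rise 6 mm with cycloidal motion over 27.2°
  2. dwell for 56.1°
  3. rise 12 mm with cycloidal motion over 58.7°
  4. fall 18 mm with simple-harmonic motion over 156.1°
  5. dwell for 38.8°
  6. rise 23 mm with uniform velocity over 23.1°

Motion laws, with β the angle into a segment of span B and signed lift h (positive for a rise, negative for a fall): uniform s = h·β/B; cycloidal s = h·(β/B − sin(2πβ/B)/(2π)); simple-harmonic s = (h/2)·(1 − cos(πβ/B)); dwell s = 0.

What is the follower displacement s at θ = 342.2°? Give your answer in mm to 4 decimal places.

seg 1 [0°–27.2°] cycloidal, h=6: full span → s += 6 → s = 6.0000
seg 2 [27.2°–83.3°] dwell: s stays 6.0000
seg 3 [83.3°–142°] cycloidal, h=12: full span → s += 12 → s = 18.0000
seg 4 [142°–298.1°] simple-harmonic, h=-18: full span → s += -18 → s = 0.0000
seg 5 [298.1°–336.9°] dwell: s stays 0.0000
seg 6 [336.9°–360°] uniform, h=23: θ=342.2° here. β=5.3, B=23.1. 23·5.3/23.1 = 5.2771 → s = 5.2771

5.2771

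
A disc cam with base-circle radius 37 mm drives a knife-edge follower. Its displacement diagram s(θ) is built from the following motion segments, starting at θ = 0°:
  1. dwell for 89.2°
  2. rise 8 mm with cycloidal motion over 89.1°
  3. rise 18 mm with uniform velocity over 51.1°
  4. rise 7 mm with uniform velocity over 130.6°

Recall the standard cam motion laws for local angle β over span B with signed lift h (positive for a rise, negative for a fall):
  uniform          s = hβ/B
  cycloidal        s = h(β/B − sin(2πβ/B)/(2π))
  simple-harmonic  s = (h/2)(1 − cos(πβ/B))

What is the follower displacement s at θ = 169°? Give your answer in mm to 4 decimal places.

seg 1 [0°–89.2°] dwell: s stays 0.0000
seg 2 [89.2°–178.3°] cycloidal, h=8: θ=169° here. β=79.8, B=89.1. 8·(0.8956 − sin(2π·0.8956)/(2π)) = 7.9414 → s = 7.9414

7.9414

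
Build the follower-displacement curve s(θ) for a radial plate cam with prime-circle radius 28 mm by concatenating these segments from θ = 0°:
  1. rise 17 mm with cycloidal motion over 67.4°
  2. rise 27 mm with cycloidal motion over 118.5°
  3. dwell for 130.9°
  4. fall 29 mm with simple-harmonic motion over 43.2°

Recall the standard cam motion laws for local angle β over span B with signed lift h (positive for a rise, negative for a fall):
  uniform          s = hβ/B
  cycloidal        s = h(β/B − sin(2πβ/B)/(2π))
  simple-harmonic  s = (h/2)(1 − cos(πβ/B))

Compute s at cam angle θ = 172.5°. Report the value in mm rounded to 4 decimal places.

seg 1 [0°–67.4°] cycloidal, h=17: full span → s += 17 → s = 17.0000
seg 2 [67.4°–185.9°] cycloidal, h=27: θ=172.5° here. β=105.1, B=118.5. 27·(0.8869 − sin(2π·0.8869)/(2π)) = 26.7495 → s = 43.7495

43.7495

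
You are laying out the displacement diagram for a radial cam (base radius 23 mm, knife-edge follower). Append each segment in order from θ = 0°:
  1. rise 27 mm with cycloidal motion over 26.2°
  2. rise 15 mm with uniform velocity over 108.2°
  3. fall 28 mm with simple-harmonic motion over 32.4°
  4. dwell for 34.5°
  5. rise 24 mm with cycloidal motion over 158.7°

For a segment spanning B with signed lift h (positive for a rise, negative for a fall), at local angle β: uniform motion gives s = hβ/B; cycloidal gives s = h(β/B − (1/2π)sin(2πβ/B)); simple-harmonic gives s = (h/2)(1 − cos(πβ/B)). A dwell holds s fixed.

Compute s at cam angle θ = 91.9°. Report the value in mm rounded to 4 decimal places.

seg 1 [0°–26.2°] cycloidal, h=27: full span → s += 27 → s = 27.0000
seg 2 [26.2°–134.4°] uniform, h=15: θ=91.9° here. β=65.7, B=108.2. 15·65.7/108.2 = 9.1081 → s = 36.1081

36.1081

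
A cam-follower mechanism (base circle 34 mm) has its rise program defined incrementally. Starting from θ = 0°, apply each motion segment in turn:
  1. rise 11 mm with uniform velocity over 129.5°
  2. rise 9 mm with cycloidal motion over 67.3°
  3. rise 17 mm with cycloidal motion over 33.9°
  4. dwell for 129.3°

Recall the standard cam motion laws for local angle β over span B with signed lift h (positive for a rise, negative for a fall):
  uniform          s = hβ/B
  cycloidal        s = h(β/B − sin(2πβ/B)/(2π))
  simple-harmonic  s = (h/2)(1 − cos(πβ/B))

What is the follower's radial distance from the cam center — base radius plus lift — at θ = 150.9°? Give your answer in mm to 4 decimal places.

seg 1 [0°–129.5°] uniform, h=11: full span → s += 11 → s = 11.0000
seg 2 [129.5°–196.8°] cycloidal, h=9: θ=150.9° here. β=21.4, B=67.3. 9·(0.3180 − sin(2π·0.3180)/(2π)) = 1.5581 → s = 12.5581
radial distance = base radius + s = 34 + 12.5581 = 46.5581

46.5581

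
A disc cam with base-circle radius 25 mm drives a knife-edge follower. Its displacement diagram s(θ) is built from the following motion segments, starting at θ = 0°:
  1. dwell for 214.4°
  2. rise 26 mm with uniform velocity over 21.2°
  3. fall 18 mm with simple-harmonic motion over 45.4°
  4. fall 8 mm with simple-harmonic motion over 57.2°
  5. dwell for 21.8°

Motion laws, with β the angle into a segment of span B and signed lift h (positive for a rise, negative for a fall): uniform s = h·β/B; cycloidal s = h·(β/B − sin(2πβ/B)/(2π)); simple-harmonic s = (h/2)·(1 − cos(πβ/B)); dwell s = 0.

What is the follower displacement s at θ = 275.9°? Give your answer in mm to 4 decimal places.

seg 1 [0°–214.4°] dwell: s stays 0.0000
seg 2 [214.4°–235.6°] uniform, h=26: full span → s += 26 → s = 26.0000
seg 3 [235.6°–281°] simple-harmonic, h=-18: θ=275.9° here. β=40.3, B=45.4. -18/2·(1 − cos(π·0.8877)) = -17.4453 → s = 8.5547

8.5547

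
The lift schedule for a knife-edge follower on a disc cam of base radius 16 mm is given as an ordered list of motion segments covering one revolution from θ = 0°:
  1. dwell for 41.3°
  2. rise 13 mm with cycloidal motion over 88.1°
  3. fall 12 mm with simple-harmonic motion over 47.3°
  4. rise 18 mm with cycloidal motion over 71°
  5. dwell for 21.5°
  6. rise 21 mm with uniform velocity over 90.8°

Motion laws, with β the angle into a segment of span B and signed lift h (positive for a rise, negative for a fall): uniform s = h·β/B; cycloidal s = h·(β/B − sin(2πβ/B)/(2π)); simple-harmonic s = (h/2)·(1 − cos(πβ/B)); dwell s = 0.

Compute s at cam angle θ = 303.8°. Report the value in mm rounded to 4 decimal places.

seg 1 [0°–41.3°] dwell: s stays 0.0000
seg 2 [41.3°–129.4°] cycloidal, h=13: full span → s += 13 → s = 13.0000
seg 3 [129.4°–176.7°] simple-harmonic, h=-12: full span → s += -12 → s = 1.0000
seg 4 [176.7°–247.7°] cycloidal, h=18: full span → s += 18 → s = 19.0000
seg 5 [247.7°–269.2°] dwell: s stays 19.0000
seg 6 [269.2°–360°] uniform, h=21: θ=303.8° here. β=34.6, B=90.8. 21·34.6/90.8 = 8.0022 → s = 27.0022

27.0022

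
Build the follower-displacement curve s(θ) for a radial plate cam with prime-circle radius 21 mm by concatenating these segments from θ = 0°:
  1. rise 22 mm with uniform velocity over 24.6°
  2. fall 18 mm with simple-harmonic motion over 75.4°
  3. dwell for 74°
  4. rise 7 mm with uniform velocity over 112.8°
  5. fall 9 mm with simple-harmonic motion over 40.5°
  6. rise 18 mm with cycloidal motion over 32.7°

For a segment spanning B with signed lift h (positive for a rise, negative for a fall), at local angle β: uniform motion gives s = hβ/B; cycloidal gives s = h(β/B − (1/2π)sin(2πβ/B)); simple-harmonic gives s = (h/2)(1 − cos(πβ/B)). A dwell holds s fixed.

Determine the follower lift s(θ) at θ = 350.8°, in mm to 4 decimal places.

seg 1 [0°–24.6°] uniform, h=22: full span → s += 22 → s = 22.0000
seg 2 [24.6°–100°] simple-harmonic, h=-18: full span → s += -18 → s = 4.0000
seg 3 [100°–174°] dwell: s stays 4.0000
seg 4 [174°–286.8°] uniform, h=7: full span → s += 7 → s = 11.0000
seg 5 [286.8°–327.3°] simple-harmonic, h=-9: full span → s += -9 → s = 2.0000
seg 6 [327.3°–360°] cycloidal, h=18: θ=350.8° here. β=23.5, B=32.7. 18·(0.7187 − sin(2π·0.7187)/(2π)) = 15.7452 → s = 17.7452

17.7452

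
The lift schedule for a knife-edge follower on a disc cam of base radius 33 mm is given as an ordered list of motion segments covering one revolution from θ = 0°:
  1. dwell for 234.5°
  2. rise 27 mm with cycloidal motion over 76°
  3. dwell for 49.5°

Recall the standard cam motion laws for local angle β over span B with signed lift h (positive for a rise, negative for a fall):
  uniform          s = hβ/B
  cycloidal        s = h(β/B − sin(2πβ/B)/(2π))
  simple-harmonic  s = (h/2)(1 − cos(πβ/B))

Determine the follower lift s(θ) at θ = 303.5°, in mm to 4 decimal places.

seg 1 [0°–234.5°] dwell: s stays 0.0000
seg 2 [234.5°–310.5°] cycloidal, h=27: θ=303.5° here. β=69, B=76. 27·(0.9079 − sin(2π·0.9079)/(2π)) = 26.8635 → s = 26.8635

26.8635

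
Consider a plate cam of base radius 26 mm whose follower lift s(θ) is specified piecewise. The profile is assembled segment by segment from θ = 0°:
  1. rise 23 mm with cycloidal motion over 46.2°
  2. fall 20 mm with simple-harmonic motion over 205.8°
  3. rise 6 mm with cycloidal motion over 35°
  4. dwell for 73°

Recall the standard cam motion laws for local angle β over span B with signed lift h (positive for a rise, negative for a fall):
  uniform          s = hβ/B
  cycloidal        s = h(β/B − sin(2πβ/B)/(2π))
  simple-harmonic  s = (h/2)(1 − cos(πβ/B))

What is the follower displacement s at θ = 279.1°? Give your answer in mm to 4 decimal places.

seg 1 [0°–46.2°] cycloidal, h=23: full span → s += 23 → s = 23.0000
seg 2 [46.2°–252°] simple-harmonic, h=-20: full span → s += -20 → s = 3.0000
seg 3 [252°–287°] cycloidal, h=6: θ=279.1° here. β=27.1, B=35. 6·(0.7743 − sin(2π·0.7743)/(2π)) = 5.5895 → s = 8.5895

8.5895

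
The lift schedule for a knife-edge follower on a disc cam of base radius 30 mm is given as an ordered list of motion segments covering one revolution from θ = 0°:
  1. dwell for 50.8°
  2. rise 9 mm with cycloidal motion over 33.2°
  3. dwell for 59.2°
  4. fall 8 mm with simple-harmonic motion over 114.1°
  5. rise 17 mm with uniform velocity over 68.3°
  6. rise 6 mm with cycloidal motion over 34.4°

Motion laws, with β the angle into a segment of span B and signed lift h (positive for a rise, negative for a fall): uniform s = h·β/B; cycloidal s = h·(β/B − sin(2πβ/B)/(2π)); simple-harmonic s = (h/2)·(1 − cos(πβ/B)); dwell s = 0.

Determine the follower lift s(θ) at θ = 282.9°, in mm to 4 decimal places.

seg 1 [0°–50.8°] dwell: s stays 0.0000
seg 2 [50.8°–84°] cycloidal, h=9: full span → s += 9 → s = 9.0000
seg 3 [84°–143.2°] dwell: s stays 9.0000
seg 4 [143.2°–257.3°] simple-harmonic, h=-8: full span → s += -8 → s = 1.0000
seg 5 [257.3°–325.6°] uniform, h=17: θ=282.9° here. β=25.6, B=68.3. 17·25.6/68.3 = 6.3719 → s = 7.3719

7.3719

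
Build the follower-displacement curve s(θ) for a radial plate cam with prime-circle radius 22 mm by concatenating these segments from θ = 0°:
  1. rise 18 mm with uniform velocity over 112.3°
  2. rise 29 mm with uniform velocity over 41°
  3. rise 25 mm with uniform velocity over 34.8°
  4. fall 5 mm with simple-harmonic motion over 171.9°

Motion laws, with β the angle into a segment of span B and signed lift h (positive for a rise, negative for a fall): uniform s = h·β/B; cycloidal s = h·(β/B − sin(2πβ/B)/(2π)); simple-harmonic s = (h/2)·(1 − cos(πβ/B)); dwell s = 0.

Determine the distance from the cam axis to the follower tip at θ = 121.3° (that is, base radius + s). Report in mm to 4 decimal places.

seg 1 [0°–112.3°] uniform, h=18: full span → s += 18 → s = 18.0000
seg 2 [112.3°–153.3°] uniform, h=29: θ=121.3° here. β=9, B=41. 29·9/41 = 6.3659 → s = 24.3659
radial distance = base radius + s = 22 + 24.3659 = 46.3659

46.3659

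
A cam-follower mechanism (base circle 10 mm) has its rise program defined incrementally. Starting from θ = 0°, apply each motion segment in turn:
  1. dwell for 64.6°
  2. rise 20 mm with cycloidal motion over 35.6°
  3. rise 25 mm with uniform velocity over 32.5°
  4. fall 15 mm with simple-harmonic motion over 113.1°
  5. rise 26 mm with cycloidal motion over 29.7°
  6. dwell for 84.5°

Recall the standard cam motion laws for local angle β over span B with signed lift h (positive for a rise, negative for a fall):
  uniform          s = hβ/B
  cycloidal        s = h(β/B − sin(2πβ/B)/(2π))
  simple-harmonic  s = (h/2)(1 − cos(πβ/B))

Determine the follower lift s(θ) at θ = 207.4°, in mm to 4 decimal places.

seg 1 [0°–64.6°] dwell: s stays 0.0000
seg 2 [64.6°–100.2°] cycloidal, h=20: full span → s += 20 → s = 20.0000
seg 3 [100.2°–132.7°] uniform, h=25: full span → s += 25 → s = 45.0000
seg 4 [132.7°–245.8°] simple-harmonic, h=-15: θ=207.4° here. β=74.7, B=113.1. -15/2·(1 − cos(π·0.6605)) = -11.1230 → s = 33.8770

33.8770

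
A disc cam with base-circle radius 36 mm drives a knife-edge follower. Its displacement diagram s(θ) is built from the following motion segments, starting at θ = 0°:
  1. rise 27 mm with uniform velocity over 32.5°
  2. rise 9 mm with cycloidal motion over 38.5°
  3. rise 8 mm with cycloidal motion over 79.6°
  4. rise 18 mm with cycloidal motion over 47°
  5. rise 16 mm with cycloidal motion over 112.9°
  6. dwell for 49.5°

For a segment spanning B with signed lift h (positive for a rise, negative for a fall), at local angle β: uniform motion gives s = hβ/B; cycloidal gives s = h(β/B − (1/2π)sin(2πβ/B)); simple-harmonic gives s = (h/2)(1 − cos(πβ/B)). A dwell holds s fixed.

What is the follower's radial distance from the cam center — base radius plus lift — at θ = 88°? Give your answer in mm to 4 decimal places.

seg 1 [0°–32.5°] uniform, h=27: full span → s += 27 → s = 27.0000
seg 2 [32.5°–71°] cycloidal, h=9: full span → s += 9 → s = 36.0000
seg 3 [71°–150.6°] cycloidal, h=8: θ=88° here. β=17, B=79.6. 8·(0.2136 − sin(2π·0.2136)/(2π)) = 0.4685 → s = 36.4685
radial distance = base radius + s = 36 + 36.4685 = 72.4685

72.4685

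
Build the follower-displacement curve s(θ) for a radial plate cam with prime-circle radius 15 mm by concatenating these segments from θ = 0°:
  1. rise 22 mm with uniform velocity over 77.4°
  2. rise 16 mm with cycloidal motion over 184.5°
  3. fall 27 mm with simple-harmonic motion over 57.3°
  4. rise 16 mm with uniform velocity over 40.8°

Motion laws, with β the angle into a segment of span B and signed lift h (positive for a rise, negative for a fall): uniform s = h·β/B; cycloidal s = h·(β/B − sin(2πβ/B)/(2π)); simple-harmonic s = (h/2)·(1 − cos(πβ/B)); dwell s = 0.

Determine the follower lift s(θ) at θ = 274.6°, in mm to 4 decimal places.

seg 1 [0°–77.4°] uniform, h=22: full span → s += 22 → s = 22.0000
seg 2 [77.4°–261.9°] cycloidal, h=16: full span → s += 16 → s = 38.0000
seg 3 [261.9°–319.2°] simple-harmonic, h=-27: θ=274.6° here. β=12.7, B=57.3. -27/2·(1 − cos(π·0.2216)) = -3.1426 → s = 34.8574

34.8574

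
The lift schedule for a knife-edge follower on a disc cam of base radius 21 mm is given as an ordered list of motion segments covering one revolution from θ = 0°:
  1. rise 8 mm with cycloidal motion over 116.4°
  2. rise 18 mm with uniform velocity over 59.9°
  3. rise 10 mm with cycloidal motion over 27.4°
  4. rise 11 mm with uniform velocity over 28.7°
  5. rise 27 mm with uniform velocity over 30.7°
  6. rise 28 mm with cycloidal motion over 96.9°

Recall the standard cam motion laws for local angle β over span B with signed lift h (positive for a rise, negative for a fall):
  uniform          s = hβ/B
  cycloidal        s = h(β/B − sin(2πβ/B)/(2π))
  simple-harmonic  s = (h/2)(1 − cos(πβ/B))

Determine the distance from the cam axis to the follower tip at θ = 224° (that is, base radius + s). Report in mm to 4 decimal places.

seg 1 [0°–116.4°] cycloidal, h=8: full span → s += 8 → s = 8.0000
seg 2 [116.4°–176.3°] uniform, h=18: full span → s += 18 → s = 26.0000
seg 3 [176.3°–203.7°] cycloidal, h=10: full span → s += 10 → s = 36.0000
seg 4 [203.7°–232.4°] uniform, h=11: θ=224° here. β=20.3, B=28.7. 11·20.3/28.7 = 7.7805 → s = 43.7805
radial distance = base radius + s = 21 + 43.7805 = 64.7805

64.7805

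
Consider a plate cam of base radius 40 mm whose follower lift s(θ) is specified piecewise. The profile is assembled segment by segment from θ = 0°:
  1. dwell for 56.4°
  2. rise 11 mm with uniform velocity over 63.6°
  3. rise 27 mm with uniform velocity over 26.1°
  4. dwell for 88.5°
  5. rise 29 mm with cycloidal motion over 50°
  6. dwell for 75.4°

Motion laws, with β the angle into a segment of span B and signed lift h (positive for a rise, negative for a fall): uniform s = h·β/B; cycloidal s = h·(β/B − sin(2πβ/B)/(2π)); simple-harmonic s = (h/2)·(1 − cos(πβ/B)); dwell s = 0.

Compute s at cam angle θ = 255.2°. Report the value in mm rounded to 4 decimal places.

seg 1 [0°–56.4°] dwell: s stays 0.0000
seg 2 [56.4°–120°] uniform, h=11: full span → s += 11 → s = 11.0000
seg 3 [120°–146.1°] uniform, h=27: full span → s += 27 → s = 38.0000
seg 4 [146.1°–234.6°] dwell: s stays 38.0000
seg 5 [234.6°–284.6°] cycloidal, h=29: θ=255.2° here. β=20.6, B=50. 29·(0.4120 − sin(2π·0.4120)/(2π)) = 9.5241 → s = 47.5241

47.5241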